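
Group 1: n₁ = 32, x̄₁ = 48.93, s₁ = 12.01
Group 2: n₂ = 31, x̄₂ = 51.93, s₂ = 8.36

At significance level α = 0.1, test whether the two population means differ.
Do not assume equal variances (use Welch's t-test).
Welch's two-sample t-test:
H₀: μ₁ = μ₂
H₁: μ₁ ≠ μ₂
s₁²/n₁ = 12.01²/32 = 4.5075,  s₂²/n₂ = 8.36²/31 = 2.2545
SE = √(s₁²/n₁ + s₂²/n₂) = √(4.5075 + 2.2545) = 2.6004
df (Welch-Satterthwaite) = (s₁²/n₁ + s₂²/n₂)² / [(s₁²/n₁)²/(n₁-1) + (s₂²/n₂)²/(n₂-1)] ≈ 55.44
t = (x̄₁ - x̄₂) / SE = (48.93 - 51.93) / 2.6004 = -3.00 / 2.6004 = -1.154
p-value = 0.2536

Since p-value > α = 0.1, we fail to reject H₀.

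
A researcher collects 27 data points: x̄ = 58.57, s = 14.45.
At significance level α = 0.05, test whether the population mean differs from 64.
One-sample t-test:
H₀: μ = 64
H₁: μ ≠ 64
df = n - 1 = 26
t = (x̄ - μ₀) / (s/√n) = (58.57 - 64) / (14.45/√27) = -1.953
p-value = 0.0617

Since p-value > α = 0.05, we fail to reject H₀.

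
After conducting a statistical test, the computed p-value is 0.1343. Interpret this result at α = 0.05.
Since p = 0.1343 > α = 0.05, fail to reject H₀.
There is insufficient evidence to reject the null hypothesis; the result is not statistically significant at the 0.05 level.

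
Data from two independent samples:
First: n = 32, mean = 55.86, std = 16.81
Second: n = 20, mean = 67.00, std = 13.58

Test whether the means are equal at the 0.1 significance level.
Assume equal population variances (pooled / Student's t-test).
Student's two-sample t-test (equal variances):
H₀: μ₁ = μ₂
H₁: μ₁ ≠ μ₂
df = n₁ + n₂ - 2 = 50
Pooled variance s_p² = [(n₁-1)s₁² + (n₂-1)s₂²] / (n₁ + n₂ - 2) = [(31)(16.81²) + (19)(13.58²)] / 50 = 245.2754
SE = √(s_p²(1/n₁ + 1/n₂)) = √(245.2754 × (1/32 + 1/20)) = 4.4641
t = (x̄₁ - x̄₂) / SE = (55.86 - 67.00) / 4.4641 = -11.14 / 4.4641 = -2.495
p-value = 0.0159

Since p-value < α = 0.1, we reject H₀.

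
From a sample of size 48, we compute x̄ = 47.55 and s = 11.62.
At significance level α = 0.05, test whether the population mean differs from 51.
One-sample t-test:
H₀: μ = 51
H₁: μ ≠ 51
df = n - 1 = 47
t = (x̄ - μ₀) / (s/√n) = (47.55 - 51) / (11.62/√48) = -2.057
p-value = 0.0453

Since p-value < α = 0.05, we reject H₀.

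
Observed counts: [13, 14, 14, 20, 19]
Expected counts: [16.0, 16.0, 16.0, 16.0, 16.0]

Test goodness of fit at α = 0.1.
Chi-square goodness of fit test:
H₀: observed counts match expected distribution
H₁: observed counts differ from expected distribution
df = k - 1 = 4
χ² = Σ(O - E)²/E
   = (13 - 16.0)²/16.0 + (14 - 16.0)²/16.0 + (14 - 16.0)²/16.0 + (20 - 16.0)²/16.0 + (19 - 16.0)²/16.0
   = 0.562 + 0.250 + 0.250 + 1.000 + 0.562
   = 2.62
p-value = 0.6224

Since p-value > α = 0.1, we fail to reject H₀.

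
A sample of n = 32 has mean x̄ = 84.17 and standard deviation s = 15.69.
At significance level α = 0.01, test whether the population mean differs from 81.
One-sample t-test:
H₀: μ = 81
H₁: μ ≠ 81
df = n - 1 = 31
t = (x̄ - μ₀) / (s/√n) = (84.17 - 81) / (15.69/√32) = 1.143
p-value = 0.2618

Since p-value > α = 0.01, we fail to reject H₀.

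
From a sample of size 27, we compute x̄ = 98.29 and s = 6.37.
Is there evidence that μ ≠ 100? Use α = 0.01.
One-sample t-test:
H₀: μ = 100
H₁: μ ≠ 100
df = n - 1 = 26
t = (x̄ - μ₀) / (s/√n) = (98.29 - 100) / (6.37/√27) = -1.395
p-value = 0.1749

Since p-value > α = 0.01, we fail to reject H₀.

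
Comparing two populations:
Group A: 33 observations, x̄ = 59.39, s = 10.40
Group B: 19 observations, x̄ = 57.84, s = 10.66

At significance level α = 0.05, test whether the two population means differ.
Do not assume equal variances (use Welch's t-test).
Welch's two-sample t-test:
H₀: μ₁ = μ₂
H₁: μ₁ ≠ μ₂
s₁²/n₁ = 10.40²/33 = 3.2776,  s₂²/n₂ = 10.66²/19 = 5.9808
SE = √(s₁²/n₁ + s₂²/n₂) = √(3.2776 + 5.9808) = 3.0428
df (Welch-Satterthwaite) = (s₁²/n₁ + s₂²/n₂)² / [(s₁²/n₁)²/(n₁-1) + (s₂²/n₂)²/(n₂-1)] ≈ 36.90
t = (x̄₁ - x̄₂) / SE = (59.39 - 57.84) / 3.0428 = 1.55 / 3.0428 = 0.509
p-value = 0.6135

Since p-value > α = 0.05, we fail to reject H₀.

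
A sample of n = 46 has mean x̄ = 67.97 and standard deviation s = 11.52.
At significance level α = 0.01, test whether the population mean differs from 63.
One-sample t-test:
H₀: μ = 63
H₁: μ ≠ 63
df = n - 1 = 45
t = (x̄ - μ₀) / (s/√n) = (67.97 - 63) / (11.52/√46) = 2.926
p-value = 0.0054

Since p-value < α = 0.01, we reject H₀.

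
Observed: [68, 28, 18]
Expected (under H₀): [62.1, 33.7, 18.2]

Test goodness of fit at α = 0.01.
Chi-square goodness of fit test:
H₀: observed counts match expected distribution
H₁: observed counts differ from expected distribution
df = k - 1 = 2
χ² = Σ(O - E)²/E
   = (68 - 62.1)²/62.1 + (28 - 33.7)²/33.7 + (18 - 18.2)²/18.2
   = 0.561 + 0.964 + 0.002
   = 1.53
p-value = 0.4661

Since p-value > α = 0.01, we fail to reject H₀.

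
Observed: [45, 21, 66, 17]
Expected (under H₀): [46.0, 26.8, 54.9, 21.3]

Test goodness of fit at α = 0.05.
Chi-square goodness of fit test:
H₀: observed counts match expected distribution
H₁: observed counts differ from expected distribution
df = k - 1 = 3
χ² = Σ(O - E)²/E
   = (45 - 46.0)²/46.0 + (21 - 26.8)²/26.8 + (66 - 54.9)²/54.9 + (17 - 21.3)²/21.3
   = 0.022 + 1.255 + 2.244 + 0.868
   = 4.39
p-value = 0.2224

Since p-value > α = 0.05, we fail to reject H₀.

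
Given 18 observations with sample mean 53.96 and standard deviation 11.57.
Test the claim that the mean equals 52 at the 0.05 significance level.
One-sample t-test:
H₀: μ = 52
H₁: μ ≠ 52
df = n - 1 = 17
t = (x̄ - μ₀) / (s/√n) = (53.96 - 52) / (11.57/√18) = 0.719
p-value = 0.4821

Since p-value > α = 0.05, we fail to reject H₀.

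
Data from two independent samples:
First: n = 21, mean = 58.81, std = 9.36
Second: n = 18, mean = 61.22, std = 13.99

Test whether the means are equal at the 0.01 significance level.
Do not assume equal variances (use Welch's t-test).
Welch's two-sample t-test:
H₀: μ₁ = μ₂
H₁: μ₁ ≠ μ₂
s₁²/n₁ = 9.36²/21 = 4.1719,  s₂²/n₂ = 13.99²/18 = 10.8733
SE = √(s₁²/n₁ + s₂²/n₂) = √(4.1719 + 10.8733) = 3.8788
df (Welch-Satterthwaite) = (s₁²/n₁ + s₂²/n₂)² / [(s₁²/n₁)²/(n₁-1) + (s₂²/n₂)²/(n₂-1)] ≈ 28.93
t = (x̄₁ - x̄₂) / SE = (58.81 - 61.22) / 3.8788 = -2.41 / 3.8788 = -0.621
p-value = 0.5393

Since p-value > α = 0.01, we fail to reject H₀.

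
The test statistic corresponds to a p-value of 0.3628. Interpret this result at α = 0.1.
Since p = 0.3628 > α = 0.1, fail to reject H₀.
There is insufficient evidence to reject the null hypothesis; the result is not statistically significant at the 0.1 level.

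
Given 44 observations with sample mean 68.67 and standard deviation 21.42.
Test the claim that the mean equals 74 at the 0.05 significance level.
One-sample t-test:
H₀: μ = 74
H₁: μ ≠ 74
df = n - 1 = 43
t = (x̄ - μ₀) / (s/√n) = (68.67 - 74) / (21.42/√44) = -1.651
p-value = 0.1061

Since p-value > α = 0.05, we fail to reject H₀.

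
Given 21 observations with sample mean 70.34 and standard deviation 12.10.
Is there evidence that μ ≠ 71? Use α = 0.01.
One-sample t-test:
H₀: μ = 71
H₁: μ ≠ 71
df = n - 1 = 20
t = (x̄ - μ₀) / (s/√n) = (70.34 - 71) / (12.10/√21) = -0.250
p-value = 0.8052

Since p-value > α = 0.01, we fail to reject H₀.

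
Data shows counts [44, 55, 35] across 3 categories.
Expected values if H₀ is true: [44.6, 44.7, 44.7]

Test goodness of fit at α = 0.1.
Chi-square goodness of fit test:
H₀: observed counts match expected distribution
H₁: observed counts differ from expected distribution
df = k - 1 = 2
χ² = Σ(O - E)²/E
   = (44 - 44.6)²/44.6 + (55 - 44.7)²/44.7 + (35 - 44.7)²/44.7
   = 0.008 + 2.373 + 2.105
   = 4.49
p-value = 0.1061

Since p-value > α = 0.1, we fail to reject H₀.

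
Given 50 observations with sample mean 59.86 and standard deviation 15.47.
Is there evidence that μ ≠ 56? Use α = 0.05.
One-sample t-test:
H₀: μ = 56
H₁: μ ≠ 56
df = n - 1 = 49
t = (x̄ - μ₀) / (s/√n) = (59.86 - 56) / (15.47/√50) = 1.764
p-value = 0.0839

Since p-value > α = 0.05, we fail to reject H₀.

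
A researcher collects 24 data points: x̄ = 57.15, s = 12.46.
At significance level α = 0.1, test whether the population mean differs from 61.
One-sample t-test:
H₀: μ = 61
H₁: μ ≠ 61
df = n - 1 = 23
t = (x̄ - μ₀) / (s/√n) = (57.15 - 61) / (12.46/√24) = -1.514
p-value = 0.1437

Since p-value > α = 0.1, we fail to reject H₀.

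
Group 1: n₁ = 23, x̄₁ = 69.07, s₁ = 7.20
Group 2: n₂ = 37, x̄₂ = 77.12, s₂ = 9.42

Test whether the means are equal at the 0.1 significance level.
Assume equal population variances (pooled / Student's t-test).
Student's two-sample t-test (equal variances):
H₀: μ₁ = μ₂
H₁: μ₁ ≠ μ₂
df = n₁ + n₂ - 2 = 58
Pooled variance s_p² = [(n₁-1)s₁² + (n₂-1)s₂²] / (n₁ + n₂ - 2) = [(22)(7.20²) + (36)(9.42²)] / 58 = 74.7412
SE = √(s_p²(1/n₁ + 1/n₂)) = √(74.7412 × (1/23 + 1/37)) = 2.2956
t = (x̄₁ - x̄₂) / SE = (69.07 - 77.12) / 2.2956 = -8.05 / 2.2956 = -3.507
p-value = 0.0009

Since p-value < α = 0.1, we reject H₀.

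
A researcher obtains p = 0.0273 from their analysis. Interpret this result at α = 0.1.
Since p = 0.0273 < α = 0.1, reject H₀.
There is sufficient evidence to reject the null hypothesis; the result is statistically significant at the 0.1 level.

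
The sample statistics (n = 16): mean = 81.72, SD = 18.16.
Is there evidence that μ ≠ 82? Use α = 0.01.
One-sample t-test:
H₀: μ = 82
H₁: μ ≠ 82
df = n - 1 = 15
t = (x̄ - μ₀) / (s/√n) = (81.72 - 82) / (18.16/√16) = -0.062
p-value = 0.9516

Since p-value > α = 0.01, we fail to reject H₀.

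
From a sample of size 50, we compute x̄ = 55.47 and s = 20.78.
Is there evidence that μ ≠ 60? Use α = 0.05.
One-sample t-test:
H₀: μ = 60
H₁: μ ≠ 60
df = n - 1 = 49
t = (x̄ - μ₀) / (s/√n) = (55.47 - 60) / (20.78/√50) = -1.541
p-value = 0.1296

Since p-value > α = 0.05, we fail to reject H₀.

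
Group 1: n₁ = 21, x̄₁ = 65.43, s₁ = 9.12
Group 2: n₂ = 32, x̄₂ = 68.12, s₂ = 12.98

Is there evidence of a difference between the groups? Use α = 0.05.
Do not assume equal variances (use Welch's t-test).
Welch's two-sample t-test:
H₀: μ₁ = μ₂
H₁: μ₁ ≠ μ₂
s₁²/n₁ = 9.12²/21 = 3.9607,  s₂²/n₂ = 12.98²/32 = 5.2650
SE = √(s₁²/n₁ + s₂²/n₂) = √(3.9607 + 5.2650) = 3.0374
df (Welch-Satterthwaite) = (s₁²/n₁ + s₂²/n₂)² / [(s₁²/n₁)²/(n₁-1) + (s₂²/n₂)²/(n₂-1)] ≈ 50.71
t = (x̄₁ - x̄₂) / SE = (65.43 - 68.12) / 3.0374 = -2.69 / 3.0374 = -0.886
p-value = 0.3800

Since p-value > α = 0.05, we fail to reject H₀.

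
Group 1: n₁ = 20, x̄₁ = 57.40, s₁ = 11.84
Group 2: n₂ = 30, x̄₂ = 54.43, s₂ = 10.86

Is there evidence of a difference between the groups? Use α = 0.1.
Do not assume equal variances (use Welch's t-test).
Welch's two-sample t-test:
H₀: μ₁ = μ₂
H₁: μ₁ ≠ μ₂
s₁²/n₁ = 11.84²/20 = 7.0093,  s₂²/n₂ = 10.86²/30 = 3.9313
SE = √(s₁²/n₁ + s₂²/n₂) = √(7.0093 + 3.9313) = 3.3077
df (Welch-Satterthwaite) = (s₁²/n₁ + s₂²/n₂)² / [(s₁²/n₁)²/(n₁-1) + (s₂²/n₂)²/(n₂-1)] ≈ 38.38
t = (x̄₁ - x̄₂) / SE = (57.40 - 54.43) / 3.3077 = 2.97 / 3.3077 = 0.898
p-value = 0.3748

Since p-value > α = 0.1, we fail to reject H₀.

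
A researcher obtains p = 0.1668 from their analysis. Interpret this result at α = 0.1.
Since p = 0.1668 > α = 0.1, fail to reject H₀.
There is insufficient evidence to reject the null hypothesis; the result is not statistically significant at the 0.1 level.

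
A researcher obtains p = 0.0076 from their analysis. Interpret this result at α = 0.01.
Since p = 0.0076 < α = 0.01, reject H₀.
There is sufficient evidence to reject the null hypothesis; the result is statistically significant at the 0.01 level.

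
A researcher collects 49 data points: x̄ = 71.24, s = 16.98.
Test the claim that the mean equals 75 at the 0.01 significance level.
One-sample t-test:
H₀: μ = 75
H₁: μ ≠ 75
df = n - 1 = 48
t = (x̄ - μ₀) / (s/√n) = (71.24 - 75) / (16.98/√49) = -1.550
p-value = 0.1277

Since p-value > α = 0.01, we fail to reject H₀.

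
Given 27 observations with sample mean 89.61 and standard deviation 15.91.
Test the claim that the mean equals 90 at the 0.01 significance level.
One-sample t-test:
H₀: μ = 90
H₁: μ ≠ 90
df = n - 1 = 26
t = (x̄ - μ₀) / (s/√n) = (89.61 - 90) / (15.91/√27) = -0.127
p-value = 0.8996

Since p-value > α = 0.01, we fail to reject H₀.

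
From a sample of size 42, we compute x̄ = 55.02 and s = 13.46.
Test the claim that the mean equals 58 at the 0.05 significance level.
One-sample t-test:
H₀: μ = 58
H₁: μ ≠ 58
df = n - 1 = 41
t = (x̄ - μ₀) / (s/√n) = (55.02 - 58) / (13.46/√42) = -1.435
p-value = 0.1589

Since p-value > α = 0.05, we fail to reject H₀.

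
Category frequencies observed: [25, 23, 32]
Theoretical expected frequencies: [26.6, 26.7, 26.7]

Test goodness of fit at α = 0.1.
Chi-square goodness of fit test:
H₀: observed counts match expected distribution
H₁: observed counts differ from expected distribution
df = k - 1 = 2
χ² = Σ(O - E)²/E
   = (25 - 26.6)²/26.6 + (23 - 26.7)²/26.7 + (32 - 26.7)²/26.7
   = 0.096 + 0.513 + 1.052
   = 1.66
p-value = 0.4358

Since p-value > α = 0.1, we fail to reject H₀.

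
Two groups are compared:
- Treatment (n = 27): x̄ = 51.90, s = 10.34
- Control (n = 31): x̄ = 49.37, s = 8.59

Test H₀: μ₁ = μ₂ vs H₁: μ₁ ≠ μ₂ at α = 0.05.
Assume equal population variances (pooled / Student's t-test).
Student's two-sample t-test (equal variances):
H₀: μ₁ = μ₂
H₁: μ₁ ≠ μ₂
df = n₁ + n₂ - 2 = 56
Pooled variance s_p² = [(n₁-1)s₁² + (n₂-1)s₂²] / (n₁ + n₂ - 2) = [(26)(10.34²) + (30)(8.59²)] / 56 = 89.1687
SE = √(s_p²(1/n₁ + 1/n₂)) = √(89.1687 × (1/27 + 1/31)) = 2.4858
t = (x̄₁ - x̄₂) / SE = (51.90 - 49.37) / 2.4858 = 2.53 / 2.4858 = 1.018
p-value = 0.3131

Since p-value > α = 0.05, we fail to reject H₀.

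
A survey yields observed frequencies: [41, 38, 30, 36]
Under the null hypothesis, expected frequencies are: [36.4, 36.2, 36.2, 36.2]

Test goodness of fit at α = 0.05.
Chi-square goodness of fit test:
H₀: observed counts match expected distribution
H₁: observed counts differ from expected distribution
df = k - 1 = 3
χ² = Σ(O - E)²/E
   = (41 - 36.4)²/36.4 + (38 - 36.2)²/36.2 + (30 - 36.2)²/36.2 + (36 - 36.2)²/36.2
   = 0.581 + 0.090 + 1.062 + 0.001
   = 1.73
p-value = 0.6294

Since p-value > α = 0.05, we fail to reject H₀.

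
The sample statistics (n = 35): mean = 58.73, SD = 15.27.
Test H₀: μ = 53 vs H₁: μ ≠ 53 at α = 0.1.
One-sample t-test:
H₀: μ = 53
H₁: μ ≠ 53
df = n - 1 = 34
t = (x̄ - μ₀) / (s/√n) = (58.73 - 53) / (15.27/√35) = 2.220
p-value = 0.0332

Since p-value < α = 0.1, we reject H₀.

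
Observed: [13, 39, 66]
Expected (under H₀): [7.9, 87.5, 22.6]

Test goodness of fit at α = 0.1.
Chi-square goodness of fit test:
H₀: observed counts match expected distribution
H₁: observed counts differ from expected distribution
df = k - 1 = 2
χ² = Σ(O - E)²/E
   = (13 - 7.9)²/7.9 + (39 - 87.5)²/87.5 + (66 - 22.6)²/22.6
   = 3.292 + 26.883 + 83.343
   = 113.52
p-value < 0.0001

Since p-value < α = 0.1, we reject H₀.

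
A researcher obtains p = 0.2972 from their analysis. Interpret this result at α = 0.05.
Since p = 0.2972 > α = 0.05, fail to reject H₀.
There is insufficient evidence to reject the null hypothesis; the result is not statistically significant at the 0.05 level.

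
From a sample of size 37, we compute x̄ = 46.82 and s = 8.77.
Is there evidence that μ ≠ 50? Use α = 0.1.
One-sample t-test:
H₀: μ = 50
H₁: μ ≠ 50
df = n - 1 = 36
t = (x̄ - μ₀) / (s/√n) = (46.82 - 50) / (8.77/√37) = -2.206
p-value = 0.0339

Since p-value < α = 0.1, we reject H₀.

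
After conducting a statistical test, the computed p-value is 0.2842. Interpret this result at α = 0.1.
Since p = 0.2842 > α = 0.1, fail to reject H₀.
There is insufficient evidence to reject the null hypothesis; the result is not statistically significant at the 0.1 level.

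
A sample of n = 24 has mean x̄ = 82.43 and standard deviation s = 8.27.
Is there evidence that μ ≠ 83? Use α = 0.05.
One-sample t-test:
H₀: μ = 83
H₁: μ ≠ 83
df = n - 1 = 23
t = (x̄ - μ₀) / (s/√n) = (82.43 - 83) / (8.27/√24) = -0.338
p-value = 0.7387

Since p-value > α = 0.05, we fail to reject H₀.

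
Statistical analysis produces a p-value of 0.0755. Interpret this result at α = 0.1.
Since p = 0.0755 < α = 0.1, reject H₀.
There is sufficient evidence to reject the null hypothesis; the result is statistically significant at the 0.1 level.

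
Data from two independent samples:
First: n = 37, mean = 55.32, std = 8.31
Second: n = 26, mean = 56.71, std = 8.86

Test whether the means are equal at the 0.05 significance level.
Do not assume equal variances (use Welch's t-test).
Welch's two-sample t-test:
H₀: μ₁ = μ₂
H₁: μ₁ ≠ μ₂
s₁²/n₁ = 8.31²/37 = 1.8664,  s₂²/n₂ = 8.86²/26 = 3.0192
SE = √(s₁²/n₁ + s₂²/n₂) = √(1.8664 + 3.0192) = 2.2103
df (Welch-Satterthwaite) = (s₁²/n₁ + s₂²/n₂)² / [(s₁²/n₁)²/(n₁-1) + (s₂²/n₂)²/(n₂-1)] ≈ 51.73
t = (x̄₁ - x̄₂) / SE = (55.32 - 56.71) / 2.2103 = -1.39 / 2.2103 = -0.629
p-value = 0.5322

Since p-value > α = 0.05, we fail to reject H₀.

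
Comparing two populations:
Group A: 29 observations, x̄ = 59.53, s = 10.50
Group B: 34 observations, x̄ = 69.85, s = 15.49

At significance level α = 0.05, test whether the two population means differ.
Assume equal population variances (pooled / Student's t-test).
Student's two-sample t-test (equal variances):
H₀: μ₁ = μ₂
H₁: μ₁ ≠ μ₂
df = n₁ + n₂ - 2 = 61
Pooled variance s_p² = [(n₁-1)s₁² + (n₂-1)s₂²] / (n₁ + n₂ - 2) = [(28)(10.50²) + (33)(15.49²)] / 61 = 180.4102
SE = √(s_p²(1/n₁ + 1/n₂)) = √(180.4102 × (1/29 + 1/34)) = 3.3952
t = (x̄₁ - x̄₂) / SE = (59.53 - 69.85) / 3.3952 = -10.32 / 3.3952 = -3.040
p-value = 0.0035

Since p-value < α = 0.05, we reject H₀.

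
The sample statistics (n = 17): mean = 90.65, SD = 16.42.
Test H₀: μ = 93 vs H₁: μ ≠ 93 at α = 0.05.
One-sample t-test:
H₀: μ = 93
H₁: μ ≠ 93
df = n - 1 = 16
t = (x̄ - μ₀) / (s/√n) = (90.65 - 93) / (16.42/√17) = -0.590
p-value = 0.5634

Since p-value > α = 0.05, we fail to reject H₀.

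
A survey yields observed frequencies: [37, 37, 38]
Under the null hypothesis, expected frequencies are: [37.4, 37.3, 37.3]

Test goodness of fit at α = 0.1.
Chi-square goodness of fit test:
H₀: observed counts match expected distribution
H₁: observed counts differ from expected distribution
df = k - 1 = 2
χ² = Σ(O - E)²/E
   = (37 - 37.4)²/37.4 + (37 - 37.3)²/37.3 + (38 - 37.3)²/37.3
   = 0.004 + 0.002 + 0.013
   = 0.02
p-value = 0.9901

Since p-value > α = 0.1, we fail to reject H₀.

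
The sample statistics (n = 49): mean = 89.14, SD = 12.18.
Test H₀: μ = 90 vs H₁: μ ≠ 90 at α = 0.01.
One-sample t-test:
H₀: μ = 90
H₁: μ ≠ 90
df = n - 1 = 48
t = (x̄ - μ₀) / (s/√n) = (89.14 - 90) / (12.18/√49) = -0.494
p-value = 0.6234

Since p-value > α = 0.01, we fail to reject H₀.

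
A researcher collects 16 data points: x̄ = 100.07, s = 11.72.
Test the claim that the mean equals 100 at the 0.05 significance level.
One-sample t-test:
H₀: μ = 100
H₁: μ ≠ 100
df = n - 1 = 15
t = (x̄ - μ₀) / (s/√n) = (100.07 - 100) / (11.72/√16) = 0.024
p-value = 0.9813

Since p-value > α = 0.05, we fail to reject H₀.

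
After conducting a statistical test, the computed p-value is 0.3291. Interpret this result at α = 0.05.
Since p = 0.3291 > α = 0.05, fail to reject H₀.
There is insufficient evidence to reject the null hypothesis; the result is not statistically significant at the 0.05 level.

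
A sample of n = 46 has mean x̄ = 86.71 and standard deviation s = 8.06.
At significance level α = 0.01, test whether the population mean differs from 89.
One-sample t-test:
H₀: μ = 89
H₁: μ ≠ 89
df = n - 1 = 45
t = (x̄ - μ₀) / (s/√n) = (86.71 - 89) / (8.06/√46) = -1.927
p-value = 0.0603

Since p-value > α = 0.01, we fail to reject H₀.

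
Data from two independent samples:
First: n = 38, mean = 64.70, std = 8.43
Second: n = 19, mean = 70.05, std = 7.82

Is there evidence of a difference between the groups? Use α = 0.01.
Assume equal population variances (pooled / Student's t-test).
Student's two-sample t-test (equal variances):
H₀: μ₁ = μ₂
H₁: μ₁ ≠ μ₂
df = n₁ + n₂ - 2 = 55
Pooled variance s_p² = [(n₁-1)s₁² + (n₂-1)s₂²] / (n₁ + n₂ - 2) = [(37)(8.43²) + (18)(7.82²)] / 55 = 67.8208
SE = √(s_p²(1/n₁ + 1/n₂)) = √(67.8208 × (1/38 + 1/19)) = 2.3139
t = (x̄₁ - x̄₂) / SE = (64.70 - 70.05) / 2.3139 = -5.35 / 2.3139 = -2.312
p-value = 0.0245

Since p-value > α = 0.01, we fail to reject H₀.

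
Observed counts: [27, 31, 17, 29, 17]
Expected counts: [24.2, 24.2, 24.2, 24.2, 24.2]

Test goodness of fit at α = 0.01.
Chi-square goodness of fit test:
H₀: observed counts match expected distribution
H₁: observed counts differ from expected distribution
df = k - 1 = 4
χ² = Σ(O - E)²/E
   = (27 - 24.2)²/24.2 + (31 - 24.2)²/24.2 + (17 - 24.2)²/24.2 + (29 - 24.2)²/24.2 + (17 - 24.2)²/24.2
   = 0.324 + 1.911 + 2.142 + 0.952 + 2.142
   = 7.47
p-value = 0.1130

Since p-value > α = 0.01, we fail to reject H₀.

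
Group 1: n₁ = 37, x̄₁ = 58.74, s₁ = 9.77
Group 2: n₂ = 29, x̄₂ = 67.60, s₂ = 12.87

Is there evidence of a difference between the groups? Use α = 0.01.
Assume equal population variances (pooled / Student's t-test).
Student's two-sample t-test (equal variances):
H₀: μ₁ = μ₂
H₁: μ₁ ≠ μ₂
df = n₁ + n₂ - 2 = 64
Pooled variance s_p² = [(n₁-1)s₁² + (n₂-1)s₂²] / (n₁ + n₂ - 2) = [(36)(9.77²) + (28)(12.87²)] / 64 = 126.1584
SE = √(s_p²(1/n₁ + 1/n₂)) = √(126.1584 × (1/37 + 1/29)) = 2.7857
t = (x̄₁ - x̄₂) / SE = (58.74 - 67.60) / 2.7857 = -8.86 / 2.7857 = -3.181
p-value = 0.0023

Since p-value < α = 0.01, we reject H₀.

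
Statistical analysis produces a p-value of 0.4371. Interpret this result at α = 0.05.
Since p = 0.4371 > α = 0.05, fail to reject H₀.
There is insufficient evidence to reject the null hypothesis; the result is not statistically significant at the 0.05 level.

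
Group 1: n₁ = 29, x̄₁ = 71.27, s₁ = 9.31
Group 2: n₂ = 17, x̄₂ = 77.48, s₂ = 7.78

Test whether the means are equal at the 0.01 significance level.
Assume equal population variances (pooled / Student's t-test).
Student's two-sample t-test (equal variances):
H₀: μ₁ = μ₂
H₁: μ₁ ≠ μ₂
df = n₁ + n₂ - 2 = 44
Pooled variance s_p² = [(n₁-1)s₁² + (n₂-1)s₂²] / (n₁ + n₂ - 2) = [(28)(9.31²) + (16)(7.78²)] / 44 = 77.1678
SE = √(s_p²(1/n₁ + 1/n₂)) = √(77.1678 × (1/29 + 1/17)) = 2.6833
t = (x̄₁ - x̄₂) / SE = (71.27 - 77.48) / 2.6833 = -6.21 / 2.6833 = -2.314
p-value = 0.0254

Since p-value > α = 0.01, we fail to reject H₀.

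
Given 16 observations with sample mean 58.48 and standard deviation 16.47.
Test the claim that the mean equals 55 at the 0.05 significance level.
One-sample t-test:
H₀: μ = 55
H₁: μ ≠ 55
df = n - 1 = 15
t = (x̄ - μ₀) / (s/√n) = (58.48 - 55) / (16.47/√16) = 0.845
p-value = 0.4113

Since p-value > α = 0.05, we fail to reject H₀.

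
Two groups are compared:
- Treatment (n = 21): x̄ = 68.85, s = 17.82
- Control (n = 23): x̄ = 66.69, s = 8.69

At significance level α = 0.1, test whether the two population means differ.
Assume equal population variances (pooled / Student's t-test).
Student's two-sample t-test (equal variances):
H₀: μ₁ = μ₂
H₁: μ₁ ≠ μ₂
df = n₁ + n₂ - 2 = 42
Pooled variance s_p² = [(n₁-1)s₁² + (n₂-1)s₂²] / (n₁ + n₂ - 2) = [(20)(17.82²) + (22)(8.69²)] / 42 = 190.7715
SE = √(s_p²(1/n₁ + 1/n₂)) = √(190.7715 × (1/21 + 1/23)) = 4.1688
t = (x̄₁ - x̄₂) / SE = (68.85 - 66.69) / 4.1688 = 2.16 / 4.1688 = 0.518
p-value = 0.6071

Since p-value > α = 0.1, we fail to reject H₀.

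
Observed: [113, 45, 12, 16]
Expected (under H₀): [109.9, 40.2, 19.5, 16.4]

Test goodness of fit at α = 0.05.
Chi-square goodness of fit test:
H₀: observed counts match expected distribution
H₁: observed counts differ from expected distribution
df = k - 1 = 3
χ² = Σ(O - E)²/E
   = (113 - 109.9)²/109.9 + (45 - 40.2)²/40.2 + (12 - 19.5)²/19.5 + (16 - 16.4)²/16.4
   = 0.087 + 0.573 + 2.885 + 0.010
   = 3.55
p-value = 0.3137

Since p-value > α = 0.05, we fail to reject H₀.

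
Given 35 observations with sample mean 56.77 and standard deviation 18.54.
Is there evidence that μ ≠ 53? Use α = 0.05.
One-sample t-test:
H₀: μ = 53
H₁: μ ≠ 53
df = n - 1 = 34
t = (x̄ - μ₀) / (s/√n) = (56.77 - 53) / (18.54/√35) = 1.203
p-value = 0.2373

Since p-value > α = 0.05, we fail to reject H₀.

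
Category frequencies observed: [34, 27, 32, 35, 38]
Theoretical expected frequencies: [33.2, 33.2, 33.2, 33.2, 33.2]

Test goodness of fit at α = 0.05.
Chi-square goodness of fit test:
H₀: observed counts match expected distribution
H₁: observed counts differ from expected distribution
df = k - 1 = 4
χ² = Σ(O - E)²/E
   = (34 - 33.2)²/33.2 + (27 - 33.2)²/33.2 + (32 - 33.2)²/33.2 + (35 - 33.2)²/33.2 + (38 - 33.2)²/33.2
   = 0.019 + 1.158 + 0.043 + 0.098 + 0.694
   = 2.01
p-value = 0.7335

Since p-value > α = 0.05, we fail to reject H₀.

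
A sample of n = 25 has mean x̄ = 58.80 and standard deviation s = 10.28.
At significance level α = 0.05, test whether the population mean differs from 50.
One-sample t-test:
H₀: μ = 50
H₁: μ ≠ 50
df = n - 1 = 24
t = (x̄ - μ₀) / (s/√n) = (58.80 - 50) / (10.28/√25) = 4.280
p-value = 0.0003

Since p-value < α = 0.05, we reject H₀.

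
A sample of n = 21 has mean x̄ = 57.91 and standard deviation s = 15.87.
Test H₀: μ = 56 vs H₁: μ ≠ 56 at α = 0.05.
One-sample t-test:
H₀: μ = 56
H₁: μ ≠ 56
df = n - 1 = 20
t = (x̄ - μ₀) / (s/√n) = (57.91 - 56) / (15.87/√21) = 0.552
p-value = 0.5874

Since p-value > α = 0.05, we fail to reject H₀.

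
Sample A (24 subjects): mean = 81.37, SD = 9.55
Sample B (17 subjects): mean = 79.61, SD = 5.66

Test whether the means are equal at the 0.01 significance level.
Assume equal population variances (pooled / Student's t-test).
Student's two-sample t-test (equal variances):
H₀: μ₁ = μ₂
H₁: μ₁ ≠ μ₂
df = n₁ + n₂ - 2 = 39
Pooled variance s_p² = [(n₁-1)s₁² + (n₂-1)s₂²] / (n₁ + n₂ - 2) = [(23)(9.55²) + (16)(5.66²)] / 39 = 66.9289
SE = √(s_p²(1/n₁ + 1/n₂)) = √(66.9289 × (1/24 + 1/17)) = 2.5934
t = (x̄₁ - x̄₂) / SE = (81.37 - 79.61) / 2.5934 = 1.76 / 2.5934 = 0.679
p-value = 0.5014

Since p-value > α = 0.01, we fail to reject H₀.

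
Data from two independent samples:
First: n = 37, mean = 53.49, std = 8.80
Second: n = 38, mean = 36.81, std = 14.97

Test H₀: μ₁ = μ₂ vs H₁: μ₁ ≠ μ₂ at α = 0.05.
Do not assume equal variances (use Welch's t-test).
Welch's two-sample t-test:
H₀: μ₁ = μ₂
H₁: μ₁ ≠ μ₂
s₁²/n₁ = 8.80²/37 = 2.0930,  s₂²/n₂ = 14.97²/38 = 5.8974
SE = √(s₁²/n₁ + s₂²/n₂) = √(2.0930 + 5.8974) = 2.8267
df (Welch-Satterthwaite) = (s₁²/n₁ + s₂²/n₂)² / [(s₁²/n₁)²/(n₁-1) + (s₂²/n₂)²/(n₂-1)] ≈ 60.14
t = (x̄₁ - x̄₂) / SE = (53.49 - 36.81) / 2.8267 = 16.68 / 2.8267 = 5.901
p-value < 0.0001

Since p-value < α = 0.05, we reject H₀.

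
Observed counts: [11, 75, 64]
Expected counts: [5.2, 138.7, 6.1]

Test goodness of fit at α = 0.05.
Chi-square goodness of fit test:
H₀: observed counts match expected distribution
H₁: observed counts differ from expected distribution
df = k - 1 = 2
χ² = Σ(O - E)²/E
   = (11 - 5.2)²/5.2 + (75 - 138.7)²/138.7 + (64 - 6.1)²/6.1
   = 6.469 + 29.255 + 549.575
   = 585.30
p-value < 0.0001

Since p-value < α = 0.05, we reject H₀.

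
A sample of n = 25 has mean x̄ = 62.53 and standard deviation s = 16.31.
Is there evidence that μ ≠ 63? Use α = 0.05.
One-sample t-test:
H₀: μ = 63
H₁: μ ≠ 63
df = n - 1 = 24
t = (x̄ - μ₀) / (s/√n) = (62.53 - 63) / (16.31/√25) = -0.144
p-value = 0.8866

Since p-value > α = 0.05, we fail to reject H₀.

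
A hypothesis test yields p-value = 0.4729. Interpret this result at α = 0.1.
Since p = 0.4729 > α = 0.1, fail to reject H₀.
There is insufficient evidence to reject the null hypothesis; the result is not statistically significant at the 0.1 level.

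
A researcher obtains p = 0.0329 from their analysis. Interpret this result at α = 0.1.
Since p = 0.0329 < α = 0.1, reject H₀.
There is sufficient evidence to reject the null hypothesis; the result is statistically significant at the 0.1 level.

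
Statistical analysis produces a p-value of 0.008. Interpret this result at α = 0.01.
Since p = 0.008 < α = 0.01, reject H₀.
There is sufficient evidence to reject the null hypothesis; the result is statistically significant at the 0.01 level.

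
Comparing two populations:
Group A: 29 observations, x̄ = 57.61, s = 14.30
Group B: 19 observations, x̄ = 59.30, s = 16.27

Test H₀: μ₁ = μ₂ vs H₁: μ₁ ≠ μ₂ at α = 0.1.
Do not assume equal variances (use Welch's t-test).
Welch's two-sample t-test:
H₀: μ₁ = μ₂
H₁: μ₁ ≠ μ₂
s₁²/n₁ = 14.30²/29 = 7.0514,  s₂²/n₂ = 16.27²/19 = 13.9323
SE = √(s₁²/n₁ + s₂²/n₂) = √(7.0514 + 13.9323) = 4.5808
df (Welch-Satterthwaite) = (s₁²/n₁ + s₂²/n₂)² / [(s₁²/n₁)²/(n₁-1) + (s₂²/n₂)²/(n₂-1)] ≈ 35.06
t = (x̄₁ - x̄₂) / SE = (57.61 - 59.30) / 4.5808 = -1.69 / 4.5808 = -0.369
p-value = 0.7144

Since p-value > α = 0.1, we fail to reject H₀.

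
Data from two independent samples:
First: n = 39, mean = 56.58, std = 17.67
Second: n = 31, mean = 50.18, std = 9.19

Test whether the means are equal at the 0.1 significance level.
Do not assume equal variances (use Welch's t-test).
Welch's two-sample t-test:
H₀: μ₁ = μ₂
H₁: μ₁ ≠ μ₂
s₁²/n₁ = 17.67²/39 = 8.0059,  s₂²/n₂ = 9.19²/31 = 2.7244
SE = √(s₁²/n₁ + s₂²/n₂) = √(8.0059 + 2.7244) = 3.2757
df (Welch-Satterthwaite) = (s₁²/n₁ + s₂²/n₂)² / [(s₁²/n₁)²/(n₁-1) + (s₂²/n₂)²/(n₂-1)] ≈ 59.53
t = (x̄₁ - x̄₂) / SE = (56.58 - 50.18) / 3.2757 = 6.40 / 3.2757 = 1.954
p-value = 0.0554

Since p-value < α = 0.1, we reject H₀.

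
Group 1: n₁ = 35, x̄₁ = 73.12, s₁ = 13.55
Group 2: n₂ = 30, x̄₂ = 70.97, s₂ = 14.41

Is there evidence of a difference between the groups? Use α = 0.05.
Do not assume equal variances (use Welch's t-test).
Welch's two-sample t-test:
H₀: μ₁ = μ₂
H₁: μ₁ ≠ μ₂
s₁²/n₁ = 13.55²/35 = 5.2458,  s₂²/n₂ = 14.41²/30 = 6.9216
SE = √(s₁²/n₁ + s₂²/n₂) = √(5.2458 + 6.9216) = 3.4882
df (Welch-Satterthwaite) = (s₁²/n₁ + s₂²/n₂)² / [(s₁²/n₁)²/(n₁-1) + (s₂²/n₂)²/(n₂-1)] ≈ 60.15
t = (x̄₁ - x̄₂) / SE = (73.12 - 70.97) / 3.4882 = 2.15 / 3.4882 = 0.616
p-value = 0.5400

Since p-value > α = 0.05, we fail to reject H₀.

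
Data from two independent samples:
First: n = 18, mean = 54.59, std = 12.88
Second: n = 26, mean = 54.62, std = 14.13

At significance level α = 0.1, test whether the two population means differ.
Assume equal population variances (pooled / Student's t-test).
Student's two-sample t-test (equal variances):
H₀: μ₁ = μ₂
H₁: μ₁ ≠ μ₂
df = n₁ + n₂ - 2 = 42
Pooled variance s_p² = [(n₁-1)s₁² + (n₂-1)s₂²] / (n₁ + n₂ - 2) = [(17)(12.88²) + (25)(14.13²)] / 42 = 185.9911
SE = √(s_p²(1/n₁ + 1/n₂)) = √(185.9911 × (1/18 + 1/26)) = 4.1817
t = (x̄₁ - x̄₂) / SE = (54.59 - 54.62) / 4.1817 = -0.03 / 4.1817 = -0.007
p-value = 0.9943

Since p-value > α = 0.1, we fail to reject H₀.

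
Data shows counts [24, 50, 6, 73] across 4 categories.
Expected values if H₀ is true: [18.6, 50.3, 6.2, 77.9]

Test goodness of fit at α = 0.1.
Chi-square goodness of fit test:
H₀: observed counts match expected distribution
H₁: observed counts differ from expected distribution
df = k - 1 = 3
χ² = Σ(O - E)²/E
   = (24 - 18.6)²/18.6 + (50 - 50.3)²/50.3 + (6 - 6.2)²/6.2 + (73 - 77.9)²/77.9
   = 1.568 + 0.002 + 0.006 + 0.308
   = 1.88
p-value = 0.5968

Since p-value > α = 0.1, we fail to reject H₀.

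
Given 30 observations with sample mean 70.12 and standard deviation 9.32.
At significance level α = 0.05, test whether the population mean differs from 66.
One-sample t-test:
H₀: μ = 66
H₁: μ ≠ 66
df = n - 1 = 29
t = (x̄ - μ₀) / (s/√n) = (70.12 - 66) / (9.32/√30) = 2.421
p-value = 0.0220

Since p-value < α = 0.05, we reject H₀.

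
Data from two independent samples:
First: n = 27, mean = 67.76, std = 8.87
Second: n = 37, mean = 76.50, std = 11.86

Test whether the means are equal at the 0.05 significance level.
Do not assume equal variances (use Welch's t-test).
Welch's two-sample t-test:
H₀: μ₁ = μ₂
H₁: μ₁ ≠ μ₂
s₁²/n₁ = 8.87²/27 = 2.9140,  s₂²/n₂ = 11.86²/37 = 3.8016
SE = √(s₁²/n₁ + s₂²/n₂) = √(2.9140 + 3.8016) = 2.5914
df (Welch-Satterthwaite) = (s₁²/n₁ + s₂²/n₂)² / [(s₁²/n₁)²/(n₁-1) + (s₂²/n₂)²/(n₂-1)] ≈ 61.95
t = (x̄₁ - x̄₂) / SE = (67.76 - 76.50) / 2.5914 = -8.74 / 2.5914 = -3.373
p-value = 0.0013

Since p-value < α = 0.05, we reject H₀.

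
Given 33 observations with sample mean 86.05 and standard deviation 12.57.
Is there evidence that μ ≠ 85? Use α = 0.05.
One-sample t-test:
H₀: μ = 85
H₁: μ ≠ 85
df = n - 1 = 32
t = (x̄ - μ₀) / (s/√n) = (86.05 - 85) / (12.57/√33) = 0.480
p-value = 0.6346

Since p-value > α = 0.05, we fail to reject H₀.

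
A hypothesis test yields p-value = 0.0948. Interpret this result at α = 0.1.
Since p = 0.0948 < α = 0.1, reject H₀.
There is sufficient evidence to reject the null hypothesis; the result is statistically significant at the 0.1 level.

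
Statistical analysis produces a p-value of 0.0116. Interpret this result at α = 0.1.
Since p = 0.0116 < α = 0.1, reject H₀.
There is sufficient evidence to reject the null hypothesis; the result is statistically significant at the 0.1 level.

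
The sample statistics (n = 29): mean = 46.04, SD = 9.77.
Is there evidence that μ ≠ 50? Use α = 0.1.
One-sample t-test:
H₀: μ = 50
H₁: μ ≠ 50
df = n - 1 = 28
t = (x̄ - μ₀) / (s/√n) = (46.04 - 50) / (9.77/√29) = -2.183
p-value = 0.0376

Since p-value < α = 0.1, we reject H₀.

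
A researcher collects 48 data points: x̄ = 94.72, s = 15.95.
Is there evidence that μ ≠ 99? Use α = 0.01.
One-sample t-test:
H₀: μ = 99
H₁: μ ≠ 99
df = n - 1 = 47
t = (x̄ - μ₀) / (s/√n) = (94.72 - 99) / (15.95/√48) = -1.859
p-value = 0.0693

Since p-value > α = 0.01, we fail to reject H₀.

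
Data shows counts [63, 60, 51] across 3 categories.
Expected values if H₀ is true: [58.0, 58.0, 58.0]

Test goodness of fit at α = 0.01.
Chi-square goodness of fit test:
H₀: observed counts match expected distribution
H₁: observed counts differ from expected distribution
df = k - 1 = 2
χ² = Σ(O - E)²/E
   = (63 - 58.0)²/58.0 + (60 - 58.0)²/58.0 + (51 - 58.0)²/58.0
   = 0.431 + 0.069 + 0.845
   = 1.34
p-value = 0.5105

Since p-value > α = 0.01, we fail to reject H₀.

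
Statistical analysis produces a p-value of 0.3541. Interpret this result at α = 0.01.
Since p = 0.3541 > α = 0.01, fail to reject H₀.
There is insufficient evidence to reject the null hypothesis; the result is not statistically significant at the 0.01 level.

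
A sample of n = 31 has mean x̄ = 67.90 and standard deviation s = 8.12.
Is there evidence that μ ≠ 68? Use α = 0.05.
One-sample t-test:
H₀: μ = 68
H₁: μ ≠ 68
df = n - 1 = 30
t = (x̄ - μ₀) / (s/√n) = (67.90 - 68) / (8.12/√31) = -0.069
p-value = 0.9458

Since p-value > α = 0.05, we fail to reject H₀.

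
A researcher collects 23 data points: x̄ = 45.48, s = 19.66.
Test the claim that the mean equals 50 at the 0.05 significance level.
One-sample t-test:
H₀: μ = 50
H₁: μ ≠ 50
df = n - 1 = 22
t = (x̄ - μ₀) / (s/√n) = (45.48 - 50) / (19.66/√23) = -1.103
p-value = 0.2821

Since p-value > α = 0.05, we fail to reject H₀.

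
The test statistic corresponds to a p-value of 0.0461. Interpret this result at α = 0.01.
Since p = 0.0461 > α = 0.01, fail to reject H₀.
There is insufficient evidence to reject the null hypothesis; the result is not statistically significant at the 0.01 level.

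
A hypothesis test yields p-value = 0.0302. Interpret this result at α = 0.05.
Since p = 0.0302 < α = 0.05, reject H₀.
There is sufficient evidence to reject the null hypothesis; the result is statistically significant at the 0.05 level.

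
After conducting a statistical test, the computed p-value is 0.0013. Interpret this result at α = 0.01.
Since p = 0.0013 < α = 0.01, reject H₀.
There is sufficient evidence to reject the null hypothesis; the result is statistically significant at the 0.01 level.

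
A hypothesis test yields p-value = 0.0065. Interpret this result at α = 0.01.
Since p = 0.0065 < α = 0.01, reject H₀.
There is sufficient evidence to reject the null hypothesis; the result is statistically significant at the 0.01 level.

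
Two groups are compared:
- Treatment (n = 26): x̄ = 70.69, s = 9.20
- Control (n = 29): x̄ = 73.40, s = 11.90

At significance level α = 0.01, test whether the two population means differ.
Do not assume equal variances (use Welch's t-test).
Welch's two-sample t-test:
H₀: μ₁ = μ₂
H₁: μ₁ ≠ μ₂
s₁²/n₁ = 9.20²/26 = 3.2554,  s₂²/n₂ = 11.90²/29 = 4.8831
SE = √(s₁²/n₁ + s₂²/n₂) = √(3.2554 + 4.8831) = 2.8528
df (Welch-Satterthwaite) = (s₁²/n₁ + s₂²/n₂)² / [(s₁²/n₁)²/(n₁-1) + (s₂²/n₂)²/(n₂-1)] ≈ 51.93
t = (x̄₁ - x̄₂) / SE = (70.69 - 73.40) / 2.8528 = -2.71 / 2.8528 = -0.950
p-value = 0.3465

Since p-value > α = 0.01, we fail to reject H₀.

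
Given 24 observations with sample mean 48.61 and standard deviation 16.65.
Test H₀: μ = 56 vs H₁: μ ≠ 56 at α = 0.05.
One-sample t-test:
H₀: μ = 56
H₁: μ ≠ 56
df = n - 1 = 23
t = (x̄ - μ₀) / (s/√n) = (48.61 - 56) / (16.65/√24) = -2.174
p-value = 0.0402

Since p-value < α = 0.05, we reject H₀.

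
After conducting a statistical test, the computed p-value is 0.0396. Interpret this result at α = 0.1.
Since p = 0.0396 < α = 0.1, reject H₀.
There is sufficient evidence to reject the null hypothesis; the result is statistically significant at the 0.1 level.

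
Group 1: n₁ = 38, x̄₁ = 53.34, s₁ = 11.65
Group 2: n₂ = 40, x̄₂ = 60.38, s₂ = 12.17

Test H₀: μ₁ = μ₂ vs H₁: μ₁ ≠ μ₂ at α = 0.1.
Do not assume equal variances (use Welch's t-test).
Welch's two-sample t-test:
H₀: μ₁ = μ₂
H₁: μ₁ ≠ μ₂
s₁²/n₁ = 11.65²/38 = 3.5716,  s₂²/n₂ = 12.17²/40 = 3.7027
SE = √(s₁²/n₁ + s₂²/n₂) = √(3.5716 + 3.7027) = 2.6971
df (Welch-Satterthwaite) = (s₁²/n₁ + s₂²/n₂)² / [(s₁²/n₁)²/(n₁-1) + (s₂²/n₂)²/(n₂-1)] ≈ 75.99
t = (x̄₁ - x̄₂) / SE = (53.34 - 60.38) / 2.6971 = -7.04 / 2.6971 = -2.610
p-value = 0.0109

Since p-value < α = 0.1, we reject H₀.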